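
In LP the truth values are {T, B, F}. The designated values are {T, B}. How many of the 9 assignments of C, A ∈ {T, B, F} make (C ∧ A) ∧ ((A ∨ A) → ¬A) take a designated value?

2

Designated under: (C=T, A=B); (C=B, A=B).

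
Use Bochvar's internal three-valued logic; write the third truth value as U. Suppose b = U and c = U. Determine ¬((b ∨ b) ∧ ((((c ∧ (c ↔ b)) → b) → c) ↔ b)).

b ∨ b = U ∨ U = U
c ↔ b = U ↔ U = U
c ∧ (c ↔ b) = U ∧ U = U
(c ∧ (c ↔ b)) → b = U → U = U  [any arg is the third value ⇒ result is the third value]
((c ∧ (c ↔ b)) → b) → c = U → U = U
(((c ∧ (c ↔ b)) → b) → c) ↔ b = U ↔ U = U
(b ∨ b) ∧ ((((c ∧ (c ↔ b)) → b) → c) ↔ b) = U ∧ U = U
¬((b ∨ b) ∧ ((((c ∧ (c ↔ b)) → b) → c) ↔ b)) = ¬U = U

U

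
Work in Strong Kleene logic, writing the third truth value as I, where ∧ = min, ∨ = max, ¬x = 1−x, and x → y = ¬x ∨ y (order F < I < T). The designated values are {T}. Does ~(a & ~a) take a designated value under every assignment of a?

No

Countermodel: a=I gives I, which is not designated.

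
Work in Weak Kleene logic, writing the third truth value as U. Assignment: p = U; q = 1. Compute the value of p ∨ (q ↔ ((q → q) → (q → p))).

q → q = 1 → 1 = 1
q → p = 1 → U = U  [any arg is the third value ⇒ result is the third value]
(q → q) → (q → p) = 1 → U = U
q ↔ ((q → q) → (q → p)) = 1 ↔ U = U
p ∨ (q ↔ ((q → q) → (q → p))) = U ∨ U = U

U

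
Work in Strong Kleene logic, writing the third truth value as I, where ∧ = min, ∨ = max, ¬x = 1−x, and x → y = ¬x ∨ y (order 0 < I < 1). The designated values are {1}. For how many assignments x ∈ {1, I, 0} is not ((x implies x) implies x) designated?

x=1: 0 ·
x=I: I ·
x=0: 1 ✓

1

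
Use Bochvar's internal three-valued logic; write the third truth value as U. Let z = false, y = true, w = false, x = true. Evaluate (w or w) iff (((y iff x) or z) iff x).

false

w or w = false or false = false
y iff x = true iff true = true
(y iff x) or z = true or false = true
((y iff x) or z) iff x = true iff true = true
(w or w) iff (((y iff x) or z) iff x) = false iff true = false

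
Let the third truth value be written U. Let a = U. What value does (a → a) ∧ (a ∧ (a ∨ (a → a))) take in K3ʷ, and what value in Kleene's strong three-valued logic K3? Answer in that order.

U; U

In K3ʷ: a → a = U → U = U
a → a = U → U = U
a ∨ (a → a) = U ∨ U = U
a ∧ (a ∨ (a → a)) = U ∧ U = U
(a → a) ∧ (a ∧ (a ∨ (a → a))) = U ∧ U = U
In Kleene's strong three-valued logic K3: a → a = U → U = U
a → a = U → U = U
a ∨ (a → a) = U ∨ U = U
a ∧ (a ∨ (a → a)) = U ∧ U = U
(a → a) ∧ (a ∧ (a ∨ (a → a))) = U ∧ U = U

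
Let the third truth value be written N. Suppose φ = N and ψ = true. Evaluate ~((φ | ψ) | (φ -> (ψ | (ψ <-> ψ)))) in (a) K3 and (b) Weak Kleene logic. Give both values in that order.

false; N

In K3: φ | ψ = N | true = true
ψ <-> ψ = true <-> true = true
ψ | (ψ <-> ψ) = true | true = true
φ -> (ψ | (ψ <-> ψ)) = N -> true = true  [~N | true]
(φ | ψ) | (φ -> (ψ | (ψ <-> ψ))) = true | true = true
~((φ | ψ) | (φ -> (ψ | (ψ <-> ψ)))) = ~true = false
In Weak Kleene logic: φ | ψ = N | true = N
ψ <-> ψ = true <-> true = true
ψ | (ψ <-> ψ) = true | true = true
φ -> (ψ | (ψ <-> ψ)) = N -> true = N  [any arg is the third value ⇒ result is the third value]
(φ | ψ) | (φ -> (ψ | (ψ <-> ψ))) = N | N = N
~((φ | ψ) | (φ -> (ψ | (ψ <-> ψ)))) = ~N = N
They differ because K3 and Weak Kleene logic treat N differently under the binary connectives.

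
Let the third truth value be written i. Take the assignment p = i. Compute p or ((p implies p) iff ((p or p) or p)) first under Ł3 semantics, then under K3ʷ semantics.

In Ł3: p implies p = i implies i = 1
p or p = i or i = i
(p or p) or p = i or i = i
(p implies p) iff ((p or p) or p) = 1 iff i = i
p or ((p implies p) iff ((p or p) or p)) = i or i = i
In K3ʷ: p implies p = i implies i = i
p or p = i or i = i
(p or p) or p = i or i = i
(p implies p) iff ((p or p) or p) = i iff i = i
p or ((p implies p) iff ((p or p) or p)) = i or i = i

i; i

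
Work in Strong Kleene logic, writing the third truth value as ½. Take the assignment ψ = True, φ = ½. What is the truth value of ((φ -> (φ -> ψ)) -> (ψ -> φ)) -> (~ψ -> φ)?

φ -> ψ = ½ -> True = True  [~½ | True]
φ -> (φ -> ψ) = ½ -> True = True
ψ -> φ = True -> ½ = ½
(φ -> (φ -> ψ)) -> (ψ -> φ) = True -> ½ = ½
~ψ = ~True = False
~ψ -> φ = False -> ½ = True
((φ -> (φ -> ψ)) -> (ψ -> φ)) -> (~ψ -> φ) = ½ -> True = True

True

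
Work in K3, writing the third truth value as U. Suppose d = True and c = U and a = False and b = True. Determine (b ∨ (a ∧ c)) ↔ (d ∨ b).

True

a ∧ c = False ∧ U = False
b ∨ (a ∧ c) = True ∨ False = True
d ∨ b = True ∨ True = True
(b ∨ (a ∧ c)) ↔ (d ∨ b) = True ↔ True = True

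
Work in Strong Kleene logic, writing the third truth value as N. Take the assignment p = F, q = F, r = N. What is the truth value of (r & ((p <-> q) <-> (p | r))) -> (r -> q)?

p <-> q = F <-> F = T
p | r = F | N = N
(p <-> q) <-> (p | r) = T <-> N = N
r & ((p <-> q) <-> (p | r)) = N & N = N
r -> q = N -> F = N
(r & ((p <-> q) <-> (p | r))) -> (r -> q) = N -> N = N

N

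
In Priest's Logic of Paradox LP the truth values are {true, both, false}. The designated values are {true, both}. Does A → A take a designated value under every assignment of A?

Yes

Every assignment of A over {true, both, false} gives a value in {true, both}.
In particular, with A=both: A → A = both.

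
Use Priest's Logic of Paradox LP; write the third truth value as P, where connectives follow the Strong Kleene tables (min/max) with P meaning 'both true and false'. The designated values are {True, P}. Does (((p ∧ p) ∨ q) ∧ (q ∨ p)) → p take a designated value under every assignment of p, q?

Countermodel: p=False, q=True gives False, which is not designated.

No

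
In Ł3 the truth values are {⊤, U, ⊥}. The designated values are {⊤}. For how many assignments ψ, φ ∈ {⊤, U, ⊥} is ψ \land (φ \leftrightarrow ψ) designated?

1

Designated under: (ψ=⊤, φ=⊤).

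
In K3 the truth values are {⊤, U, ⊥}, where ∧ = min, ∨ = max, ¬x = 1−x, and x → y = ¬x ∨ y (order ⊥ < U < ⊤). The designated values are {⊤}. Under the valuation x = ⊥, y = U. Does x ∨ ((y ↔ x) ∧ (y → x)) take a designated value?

No

y ↔ x = U ↔ ⊥ = U
y → x = U → ⊥ = U
(y ↔ x) ∧ (y → x) = U ∧ U = U
x ∨ ((y ↔ x) ∧ (y → x)) = ⊥ ∨ U = U
U ∉ {⊤}.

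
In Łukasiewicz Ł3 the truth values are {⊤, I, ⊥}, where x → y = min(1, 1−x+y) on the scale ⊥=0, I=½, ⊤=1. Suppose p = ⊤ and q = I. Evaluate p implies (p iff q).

I

p iff q = ⊤ iff I = I
p implies (p iff q) = ⊤ implies I = I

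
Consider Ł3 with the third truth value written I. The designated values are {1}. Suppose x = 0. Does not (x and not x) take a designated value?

not x = not 0 = 1
x and not x = 0 and 1 = 0
not (x and not x) = not 0 = 1
1 ∈ {1}.

Yes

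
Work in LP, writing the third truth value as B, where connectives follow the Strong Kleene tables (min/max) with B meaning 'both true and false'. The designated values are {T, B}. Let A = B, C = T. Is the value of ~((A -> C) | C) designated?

No

A -> C = B -> T = T
(A -> C) | C = T | T = T
~((A -> C) | C) = ~T = F
F ∉ {T, B}.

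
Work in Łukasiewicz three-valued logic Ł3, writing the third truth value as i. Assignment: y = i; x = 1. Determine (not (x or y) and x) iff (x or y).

0

x or y = 1 or i = 1
not (x or y) = not 1 = 0
not (x or y) and x = 0 and 1 = 0
x or y = 1 or i = 1
(not (x or y) and x) iff (x or y) = 0 iff 1 = 0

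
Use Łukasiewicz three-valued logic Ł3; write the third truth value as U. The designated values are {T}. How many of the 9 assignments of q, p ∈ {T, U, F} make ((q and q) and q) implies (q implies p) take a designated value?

Of the 9 assignments, 7 give a value in {T}.

7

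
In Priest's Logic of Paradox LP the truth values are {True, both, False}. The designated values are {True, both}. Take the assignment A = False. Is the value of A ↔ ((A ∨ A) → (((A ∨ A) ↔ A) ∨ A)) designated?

A ∨ A = False ∨ False = False
A ∨ A = False ∨ False = False
(A ∨ A) ↔ A = False ↔ False = True
((A ∨ A) ↔ A) ∨ A = True ∨ False = True
(A ∨ A) → (((A ∨ A) ↔ A) ∨ A) = False → True = True
A ↔ ((A ∨ A) → (((A ∨ A) ↔ A) ∨ A)) = False ↔ True = False
False ∉ {True, both}.

No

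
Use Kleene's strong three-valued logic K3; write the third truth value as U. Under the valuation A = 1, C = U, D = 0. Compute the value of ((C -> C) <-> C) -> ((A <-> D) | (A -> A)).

1

C -> C = U -> U = U  [~U | U]
(C -> C) <-> C = U <-> U = U
A <-> D = 1 <-> 0 = 0
A -> A = 1 -> 1 = 1
(A <-> D) | (A -> A) = 0 | 1 = 1
((C -> C) <-> C) -> ((A <-> D) | (A -> A)) = U -> 1 = 1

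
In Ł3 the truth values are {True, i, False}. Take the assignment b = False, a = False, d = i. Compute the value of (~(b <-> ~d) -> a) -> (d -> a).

True

~d = ~i = i
b <-> ~d = False <-> i = i
~(b <-> ~d) = ~i = i
~(b <-> ~d) -> a = i -> False = i
d -> a = i -> False = i
(~(b <-> ~d) -> a) -> (d -> a) = i -> i = True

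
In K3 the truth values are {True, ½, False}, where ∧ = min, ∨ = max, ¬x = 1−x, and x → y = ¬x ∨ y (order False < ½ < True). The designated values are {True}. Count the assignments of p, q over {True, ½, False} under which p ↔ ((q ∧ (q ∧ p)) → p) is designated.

Designated under: (p=True, q=True); (p=True, q=½); (p=True, q=False).

3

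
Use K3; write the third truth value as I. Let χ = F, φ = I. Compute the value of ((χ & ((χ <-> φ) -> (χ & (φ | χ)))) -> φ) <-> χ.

F

χ <-> φ = F <-> I = I
φ | χ = I | F = I
χ & (φ | χ) = F & I = F
(χ <-> φ) -> (χ & (φ | χ)) = I -> F = I
χ & ((χ <-> φ) -> (χ & (φ | χ))) = F & I = F
(χ & ((χ <-> φ) -> (χ & (φ | χ)))) -> φ = F -> I = T
((χ & ((χ <-> φ) -> (χ & (φ | χ)))) -> φ) <-> χ = T <-> F = F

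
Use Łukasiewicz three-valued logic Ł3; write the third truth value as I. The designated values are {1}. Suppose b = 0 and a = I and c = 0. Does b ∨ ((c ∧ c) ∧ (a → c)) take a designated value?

c ∧ c = 0 ∧ 0 = 0
a → c = I → 0 = I
(c ∧ c) ∧ (a → c) = 0 ∧ I = 0
b ∨ ((c ∧ c) ∧ (a → c)) = 0 ∨ 0 = 0
0 ∉ {1}.

No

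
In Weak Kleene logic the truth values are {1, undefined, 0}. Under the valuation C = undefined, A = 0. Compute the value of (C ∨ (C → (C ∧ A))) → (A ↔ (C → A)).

C ∧ A = undefined ∧ 0 = undefined
C → (C ∧ A) = undefined → undefined = undefined  [any arg is the third value ⇒ result is the third value]
C ∨ (C → (C ∧ A)) = undefined ∨ undefined = undefined
C → A = undefined → 0 = undefined
A ↔ (C → A) = 0 ↔ undefined = undefined
(C ∨ (C → (C ∧ A))) → (A ↔ (C → A)) = undefined → undefined = undefined

undefined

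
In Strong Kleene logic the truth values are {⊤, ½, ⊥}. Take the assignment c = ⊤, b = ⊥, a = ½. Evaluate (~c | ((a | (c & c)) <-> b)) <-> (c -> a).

½

~c = ~⊤ = ⊥
c & c = ⊤ & ⊤ = ⊤
a | (c & c) = ½ | ⊤ = ⊤
(a | (c & c)) <-> b = ⊤ <-> ⊥ = ⊥
~c | ((a | (c & c)) <-> b) = ⊥ | ⊥ = ⊥
c -> a = ⊤ -> ½ = ½  [~⊤ | ½]
(~c | ((a | (c & c)) <-> b)) <-> (c -> a) = ⊥ <-> ½ = ½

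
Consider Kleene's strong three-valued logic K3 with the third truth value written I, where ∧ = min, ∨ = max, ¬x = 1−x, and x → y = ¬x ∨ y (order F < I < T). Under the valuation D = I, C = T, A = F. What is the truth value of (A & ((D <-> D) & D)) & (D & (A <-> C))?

F

D <-> D = I <-> I = I
(D <-> D) & D = I & I = I
A & ((D <-> D) & D) = F & I = F
A <-> C = F <-> T = F
D & (A <-> C) = I & F = F
(A & ((D <-> D) & D)) & (D & (A <-> C)) = F & F = F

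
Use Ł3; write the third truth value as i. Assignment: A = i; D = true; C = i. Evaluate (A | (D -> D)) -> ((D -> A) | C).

i

D -> D = true -> true = true
A | (D -> D) = i | true = true
D -> A = true -> i = i  [min(1, 1−1+½)]
(D -> A) | C = i | i = i
(A | (D -> D)) -> ((D -> A) | C) = true -> i = i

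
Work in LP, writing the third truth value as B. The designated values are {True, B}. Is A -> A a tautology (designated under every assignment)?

Every assignment of A over {True, B, False} gives a value in {True, B}.
In particular, with A=B: A -> A = B.

Yes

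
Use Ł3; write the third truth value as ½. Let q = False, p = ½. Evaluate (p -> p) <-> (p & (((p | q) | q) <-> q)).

½

p -> p = ½ -> ½ = True
p | q = ½ | False = ½
(p | q) | q = ½ | False = ½
((p | q) | q) <-> q = ½ <-> False = ½
p & (((p | q) | q) <-> q) = ½ & ½ = ½
(p -> p) <-> (p & (((p | q) | q) <-> q)) = True <-> ½ = ½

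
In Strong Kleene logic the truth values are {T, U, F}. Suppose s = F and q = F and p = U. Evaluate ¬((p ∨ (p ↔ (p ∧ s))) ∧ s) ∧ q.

p ∧ s = U ∧ F = F
p ↔ (p ∧ s) = U ↔ F = U
p ∨ (p ↔ (p ∧ s)) = U ∨ U = U
(p ∨ (p ↔ (p ∧ s))) ∧ s = U ∧ F = F
¬((p ∨ (p ↔ (p ∧ s))) ∧ s) = ¬F = T
¬((p ∨ (p ↔ (p ∧ s))) ∧ s) ∧ q = T ∧ F = F

F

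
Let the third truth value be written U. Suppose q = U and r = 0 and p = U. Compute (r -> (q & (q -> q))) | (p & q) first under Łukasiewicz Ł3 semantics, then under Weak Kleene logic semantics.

In Łukasiewicz Ł3: q -> q = U -> U = 1  [min(1, 1−½+½)]
q & (q -> q) = U & 1 = U
r -> (q & (q -> q)) = 0 -> U = 1
p & q = U & U = U
(r -> (q & (q -> q))) | (p & q) = 1 | U = 1
In Weak Kleene logic: q -> q = U -> U = U
q & (q -> q) = U & U = U
r -> (q & (q -> q)) = 0 -> U = U
p & q = U & U = U
(r -> (q & (q -> q))) | (p & q) = U | U = U
They differ because Łukasiewicz Ł3 and Weak Kleene logic treat U differently under the binary connectives.

1; U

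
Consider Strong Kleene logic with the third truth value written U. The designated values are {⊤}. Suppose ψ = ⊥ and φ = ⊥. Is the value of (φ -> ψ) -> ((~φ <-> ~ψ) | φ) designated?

Yes

φ -> ψ = ⊥ -> ⊥ = ⊤
~φ = ~⊥ = ⊤
~ψ = ~⊥ = ⊤
~φ <-> ~ψ = ⊤ <-> ⊤ = ⊤
(~φ <-> ~ψ) | φ = ⊤ | ⊥ = ⊤
(φ -> ψ) -> ((~φ <-> ~ψ) | φ) = ⊤ -> ⊤ = ⊤
⊤ ∈ {⊤}.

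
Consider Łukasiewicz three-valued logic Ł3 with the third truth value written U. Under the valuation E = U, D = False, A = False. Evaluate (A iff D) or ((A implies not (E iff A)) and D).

A iff D = False iff False = True
E iff A = U iff False = U  [1 − |½−0|]
not (E iff A) = not U = U
A implies not (E iff A) = False implies U = True
(A implies not (E iff A)) and D = True and False = False
(A iff D) or ((A implies not (E iff A)) and D) = True or False = True

True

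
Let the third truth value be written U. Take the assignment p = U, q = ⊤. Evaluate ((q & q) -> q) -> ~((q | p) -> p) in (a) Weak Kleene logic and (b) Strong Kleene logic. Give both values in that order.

In Weak Kleene logic: q & q = ⊤ & ⊤ = ⊤
(q & q) -> q = ⊤ -> ⊤ = ⊤
q | p = ⊤ | U = U
(q | p) -> p = U -> U = U  [any arg is the third value ⇒ result is the third value]
~((q | p) -> p) = ~U = U
((q & q) -> q) -> ~((q | p) -> p) = ⊤ -> U = U
In Strong Kleene logic: q & q = ⊤ & ⊤ = ⊤
(q & q) -> q = ⊤ -> ⊤ = ⊤
q | p = ⊤ | U = ⊤
(q | p) -> p = ⊤ -> U = U  [~⊤ | U]
~((q | p) -> p) = ~U = U
((q & q) -> q) -> ~((q | p) -> p) = ⊤ -> U = U

U; U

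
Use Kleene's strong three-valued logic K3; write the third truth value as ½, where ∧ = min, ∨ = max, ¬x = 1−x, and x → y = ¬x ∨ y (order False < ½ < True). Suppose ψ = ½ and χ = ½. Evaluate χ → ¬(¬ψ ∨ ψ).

¬ψ = ¬½ = ½
¬ψ ∨ ψ = ½ ∨ ½ = ½
¬(¬ψ ∨ ψ) = ¬½ = ½
χ → ¬(¬ψ ∨ ψ) = ½ → ½ = ½

½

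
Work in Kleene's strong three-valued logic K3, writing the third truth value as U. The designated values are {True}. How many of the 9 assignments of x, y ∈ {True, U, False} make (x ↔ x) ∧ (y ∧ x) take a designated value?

Designated under: (x=True, y=True).

1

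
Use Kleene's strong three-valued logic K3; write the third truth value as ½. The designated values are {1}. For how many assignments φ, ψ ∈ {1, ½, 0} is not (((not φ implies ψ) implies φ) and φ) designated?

Designated under: (φ=0, ψ=1); (φ=0, ψ=½); (φ=0, ψ=0).

3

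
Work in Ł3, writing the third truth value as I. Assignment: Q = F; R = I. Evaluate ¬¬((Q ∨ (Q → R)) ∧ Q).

F

Q → R = F → I = T  [min(1, 1−0+½)]
Q ∨ (Q → R) = F ∨ T = T
(Q ∨ (Q → R)) ∧ Q = T ∧ F = F
¬((Q ∨ (Q → R)) ∧ Q) = ¬F = T
¬¬((Q ∨ (Q → R)) ∧ Q) = ¬T = F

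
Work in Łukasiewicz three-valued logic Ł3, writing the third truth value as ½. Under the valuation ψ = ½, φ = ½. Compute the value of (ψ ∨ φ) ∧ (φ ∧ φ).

½

ψ ∨ φ = ½ ∨ ½ = ½
φ ∧ φ = ½ ∧ ½ = ½
(ψ ∨ φ) ∧ (φ ∧ φ) = ½ ∧ ½ = ½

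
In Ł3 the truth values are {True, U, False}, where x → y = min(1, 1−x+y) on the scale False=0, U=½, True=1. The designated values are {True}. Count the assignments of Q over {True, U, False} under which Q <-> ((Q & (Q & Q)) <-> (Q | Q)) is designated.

Q=True: True ✓
Q=U: U ·
Q=False: False ·

1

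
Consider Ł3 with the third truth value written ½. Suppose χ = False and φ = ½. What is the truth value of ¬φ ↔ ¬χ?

½

¬φ = ¬½ = ½
¬χ = ¬False = True
¬φ ↔ ¬χ = ½ ↔ True = ½  [1 − |½−1|]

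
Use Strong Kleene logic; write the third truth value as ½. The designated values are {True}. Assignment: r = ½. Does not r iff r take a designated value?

No

not r = not ½ = ½
not r iff r = ½ iff ½ = ½
½ ∉ {True}.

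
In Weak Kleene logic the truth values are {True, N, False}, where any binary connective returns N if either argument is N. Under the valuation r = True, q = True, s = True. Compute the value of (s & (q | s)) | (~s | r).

True

q | s = True | True = True
s & (q | s) = True & True = True
~s = ~True = False
~s | r = False | True = True
(s & (q | s)) | (~s | r) = True | True = True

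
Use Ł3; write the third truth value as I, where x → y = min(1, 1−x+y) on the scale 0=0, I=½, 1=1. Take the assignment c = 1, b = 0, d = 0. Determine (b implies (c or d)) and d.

0

c or d = 1 or 0 = 1
b implies (c or d) = 0 implies 1 = 1
(b implies (c or d)) and d = 1 and 0 = 0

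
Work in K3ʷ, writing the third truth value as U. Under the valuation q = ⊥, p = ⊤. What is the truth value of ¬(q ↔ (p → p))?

⊤

p → p = ⊤ → ⊤ = ⊤
q ↔ (p → p) = ⊥ ↔ ⊤ = ⊥
¬(q ↔ (p → p)) = ¬⊥ = ⊤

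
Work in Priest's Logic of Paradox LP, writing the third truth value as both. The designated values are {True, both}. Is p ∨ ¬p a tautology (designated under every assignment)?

Every assignment of p over {True, both, False} gives a value in {True, both}.
In particular, with p=both: p ∨ ¬p = both.

Yes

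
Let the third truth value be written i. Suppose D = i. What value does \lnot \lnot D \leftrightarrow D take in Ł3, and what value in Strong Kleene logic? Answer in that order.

In Ł3: \lnot D = \lnot i = i
\lnot \lnot D = \lnot i = i
\lnot \lnot D \leftrightarrow D = i \leftrightarrow i = True  [1 − |½−½|]
In Strong Kleene logic: \lnot D = \lnot i = i
\lnot \lnot D = \lnot i = i
\lnot \lnot D \leftrightarrow D = i \leftrightarrow i = i
They differ because Ł3 and Strong Kleene logic treat i differently under implication.

True; i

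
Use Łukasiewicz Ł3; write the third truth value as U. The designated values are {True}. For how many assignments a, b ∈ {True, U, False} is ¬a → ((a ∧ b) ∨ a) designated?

6

Of the 9 assignments, 6 give a value in {True}.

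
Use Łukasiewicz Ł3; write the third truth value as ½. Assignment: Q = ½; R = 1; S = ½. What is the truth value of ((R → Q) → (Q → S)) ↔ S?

½

R → Q = 1 → ½ = ½  [min(1, 1−1+½)]
Q → S = ½ → ½ = 1
(R → Q) → (Q → S) = ½ → 1 = 1
((R → Q) → (Q → S)) ↔ S = 1 ↔ ½ = ½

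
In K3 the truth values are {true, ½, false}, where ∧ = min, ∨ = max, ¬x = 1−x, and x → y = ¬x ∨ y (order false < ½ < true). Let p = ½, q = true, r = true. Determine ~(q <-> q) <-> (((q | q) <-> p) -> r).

q <-> q = true <-> true = true
~(q <-> q) = ~true = false
q | q = true | true = true
(q | q) <-> p = true <-> ½ = ½
((q | q) <-> p) -> r = ½ -> true = true  [~½ | true]
~(q <-> q) <-> (((q | q) <-> p) -> r) = false <-> true = false

false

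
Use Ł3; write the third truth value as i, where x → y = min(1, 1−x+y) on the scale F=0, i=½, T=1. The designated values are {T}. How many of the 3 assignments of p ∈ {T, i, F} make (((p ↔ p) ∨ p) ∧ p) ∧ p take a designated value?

p=T: T ✓
p=i: i ·
p=F: F ·

1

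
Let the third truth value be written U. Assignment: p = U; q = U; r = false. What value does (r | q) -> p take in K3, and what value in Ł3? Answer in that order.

In K3: r | q = false | U = U
(r | q) -> p = U -> U = U  [~U | U]
In Ł3: r | q = false | U = U
(r | q) -> p = U -> U = true  [min(1, 1−½+½)]
They differ because K3 and Ł3 treat U differently under implication.

U; true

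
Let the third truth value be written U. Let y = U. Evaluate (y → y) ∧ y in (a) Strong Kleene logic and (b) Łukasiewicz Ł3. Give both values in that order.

U; U

In Strong Kleene logic: y → y = U → U = U
(y → y) ∧ y = U ∧ U = U
In Łukasiewicz Ł3: y → y = U → U = T
(y → y) ∧ y = T ∧ U = U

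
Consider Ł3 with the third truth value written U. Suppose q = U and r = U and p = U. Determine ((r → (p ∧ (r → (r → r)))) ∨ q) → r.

r → r = U → U = true
r → (r → r) = U → true = true
p ∧ (r → (r → r)) = U ∧ true = U
r → (p ∧ (r → (r → r))) = U → U = true
(r → (p ∧ (r → (r → r)))) ∨ q = true ∨ U = true
((r → (p ∧ (r → (r → r)))) ∨ q) → r = true → U = U

U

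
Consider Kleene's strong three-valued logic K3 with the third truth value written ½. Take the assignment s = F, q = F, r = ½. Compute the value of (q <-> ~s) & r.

F

~s = ~F = T
q <-> ~s = F <-> T = F
(q <-> ~s) & r = F & ½ = F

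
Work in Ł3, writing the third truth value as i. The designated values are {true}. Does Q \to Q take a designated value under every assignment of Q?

Every assignment of Q over {true, i, false} gives a value in {true}.
In particular, with Q=i: Q \to Q = true.

Yes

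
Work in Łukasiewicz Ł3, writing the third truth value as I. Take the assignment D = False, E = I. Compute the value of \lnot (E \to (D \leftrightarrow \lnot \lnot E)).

\lnot E = \lnot I = I
\lnot \lnot E = \lnot I = I
D \leftrightarrow \lnot \lnot E = False \leftrightarrow I = I  [1 − |0−½|]
E \to (D \leftrightarrow \lnot \lnot E) = I \to I = True
\lnot (E \to (D \leftrightarrow \lnot \lnot E)) = \lnot True = False

False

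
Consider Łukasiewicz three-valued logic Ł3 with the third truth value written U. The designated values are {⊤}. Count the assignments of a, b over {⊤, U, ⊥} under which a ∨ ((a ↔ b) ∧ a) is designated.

3

Designated under: (a=⊤, b=⊤); (a=⊤, b=U); (a=⊤, b=⊥).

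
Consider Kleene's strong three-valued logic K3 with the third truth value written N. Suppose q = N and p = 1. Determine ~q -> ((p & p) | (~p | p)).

1

~q = ~N = N
p & p = 1 & 1 = 1
~p = ~1 = 0
~p | p = 0 | 1 = 1
(p & p) | (~p | p) = 1 | 1 = 1
~q -> ((p & p) | (~p | p)) = N -> 1 = 1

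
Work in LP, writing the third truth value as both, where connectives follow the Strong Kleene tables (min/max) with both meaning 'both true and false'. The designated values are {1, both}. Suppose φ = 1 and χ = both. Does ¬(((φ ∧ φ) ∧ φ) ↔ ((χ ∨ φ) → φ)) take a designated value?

φ ∧ φ = 1 ∧ 1 = 1
(φ ∧ φ) ∧ φ = 1 ∧ 1 = 1
χ ∨ φ = both ∨ 1 = 1
(χ ∨ φ) → φ = 1 → 1 = 1
((φ ∧ φ) ∧ φ) ↔ ((χ ∨ φ) → φ) = 1 ↔ 1 = 1
¬(((φ ∧ φ) ∧ φ) ↔ ((χ ∨ φ) → φ)) = ¬1 = 0
0 ∉ {1, both}.

No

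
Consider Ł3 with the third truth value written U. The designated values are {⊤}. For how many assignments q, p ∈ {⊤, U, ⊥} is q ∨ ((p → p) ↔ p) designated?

5

Of the 9 assignments, 5 give a value in {⊤}.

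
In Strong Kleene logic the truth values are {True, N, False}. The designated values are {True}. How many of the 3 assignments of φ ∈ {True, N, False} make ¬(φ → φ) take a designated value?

φ=True: False ·
φ=N: N ·
φ=False: False ·

0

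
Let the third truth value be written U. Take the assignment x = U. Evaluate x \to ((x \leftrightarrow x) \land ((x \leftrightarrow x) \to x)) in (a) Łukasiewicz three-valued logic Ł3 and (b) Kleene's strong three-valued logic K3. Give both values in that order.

In Łukasiewicz three-valued logic Ł3: x \leftrightarrow x = U \leftrightarrow U = ⊤  [1 − |½−½|]
x \leftrightarrow x = U \leftrightarrow U = ⊤
(x \leftrightarrow x) \to x = ⊤ \to U = U
(x \leftrightarrow x) \land ((x \leftrightarrow x) \to x) = ⊤ \land U = U
x \to ((x \leftrightarrow x) \land ((x \leftrightarrow x) \to x)) = U \to U = ⊤
In Kleene's strong three-valued logic K3: x \leftrightarrow x = U \leftrightarrow U = U
x \leftrightarrow x = U \leftrightarrow U = U
(x \leftrightarrow x) \to x = U \to U = U  [\lnot U \lor U]
(x \leftrightarrow x) \land ((x \leftrightarrow x) \to x) = U \land U = U
x \to ((x \leftrightarrow x) \land ((x \leftrightarrow x) \to x)) = U \to U = U
They differ because Łukasiewicz three-valued logic Ł3 and Kleene's strong three-valued logic K3 treat U differently under implication.

⊤; U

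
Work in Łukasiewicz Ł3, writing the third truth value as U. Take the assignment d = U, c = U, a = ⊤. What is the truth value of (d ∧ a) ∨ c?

d ∧ a = U ∧ ⊤ = U
(d ∧ a) ∨ c = U ∨ U = U

U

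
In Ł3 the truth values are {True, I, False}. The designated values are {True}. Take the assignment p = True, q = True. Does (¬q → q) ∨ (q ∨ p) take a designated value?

Yes

¬q = ¬True = False
¬q → q = False → True = True
q ∨ p = True ∨ True = True
(¬q → q) ∨ (q ∨ p) = True ∨ True = True
True ∈ {True}.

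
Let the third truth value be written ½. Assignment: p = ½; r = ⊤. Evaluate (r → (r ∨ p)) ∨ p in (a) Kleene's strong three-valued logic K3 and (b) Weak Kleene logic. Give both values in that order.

⊤; ½

In Kleene's strong three-valued logic K3: r ∨ p = ⊤ ∨ ½ = ⊤
r → (r ∨ p) = ⊤ → ⊤ = ⊤
(r → (r ∨ p)) ∨ p = ⊤ ∨ ½ = ⊤
In Weak Kleene logic: r ∨ p = ⊤ ∨ ½ = ½
r → (r ∨ p) = ⊤ → ½ = ½  [any arg is the third value ⇒ result is the third value]
(r → (r ∨ p)) ∨ p = ½ ∨ ½ = ½
They differ because Kleene's strong three-valued logic K3 and Weak Kleene logic treat ½ differently under the binary connectives.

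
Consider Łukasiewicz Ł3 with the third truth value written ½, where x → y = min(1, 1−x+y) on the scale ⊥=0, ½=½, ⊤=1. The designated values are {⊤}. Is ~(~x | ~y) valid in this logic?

No

Countermodel: x=⊤, y=½ gives ½, which is not designated.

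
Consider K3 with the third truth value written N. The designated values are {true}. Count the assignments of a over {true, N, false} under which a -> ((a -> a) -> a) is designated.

a=true: true ✓
a=N: N ·
a=false: true ✓

2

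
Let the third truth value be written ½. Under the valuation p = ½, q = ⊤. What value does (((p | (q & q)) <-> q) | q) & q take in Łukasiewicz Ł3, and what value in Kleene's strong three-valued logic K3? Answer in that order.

In Łukasiewicz Ł3: q & q = ⊤ & ⊤ = ⊤
p | (q & q) = ½ | ⊤ = ⊤
(p | (q & q)) <-> q = ⊤ <-> ⊤ = ⊤
((p | (q & q)) <-> q) | q = ⊤ | ⊤ = ⊤
(((p | (q & q)) <-> q) | q) & q = ⊤ & ⊤ = ⊤
In Kleene's strong three-valued logic K3: q & q = ⊤ & ⊤ = ⊤
p | (q & q) = ½ | ⊤ = ⊤
(p | (q & q)) <-> q = ⊤ <-> ⊤ = ⊤
((p | (q & q)) <-> q) | q = ⊤ | ⊤ = ⊤
(((p | (q & q)) <-> q) | q) & q = ⊤ & ⊤ = ⊤

⊤; ⊤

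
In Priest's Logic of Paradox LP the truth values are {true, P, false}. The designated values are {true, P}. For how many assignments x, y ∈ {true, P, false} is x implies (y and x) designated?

8

Of the 9 assignments, 8 give a value in {true, P}.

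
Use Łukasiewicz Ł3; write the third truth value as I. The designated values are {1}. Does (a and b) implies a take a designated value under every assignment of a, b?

Every assignment of a, b over {1, I, 0} gives a value in {1}.
In particular, with a=I, b=I: (a and b) implies a = 1.

Yes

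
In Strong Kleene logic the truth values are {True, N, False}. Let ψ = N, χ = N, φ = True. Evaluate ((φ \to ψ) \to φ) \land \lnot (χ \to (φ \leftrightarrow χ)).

φ \to ψ = True \to N = N
(φ \to ψ) \to φ = N \to True = True
φ \leftrightarrow χ = True \leftrightarrow N = N
χ \to (φ \leftrightarrow χ) = N \to N = N
\lnot (χ \to (φ \leftrightarrow χ)) = \lnot N = N
((φ \to ψ) \to φ) \land \lnot (χ \to (φ \leftrightarrow χ)) = True \land N = N

N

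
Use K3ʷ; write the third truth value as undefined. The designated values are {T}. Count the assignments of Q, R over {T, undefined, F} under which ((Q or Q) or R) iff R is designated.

3

Designated under: (Q=T, R=T); (Q=F, R=T); (Q=F, R=F).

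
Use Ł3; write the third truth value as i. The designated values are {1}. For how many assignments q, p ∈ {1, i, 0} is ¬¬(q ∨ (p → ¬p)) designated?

Of the 9 assignments, 7 give a value in {1}.

7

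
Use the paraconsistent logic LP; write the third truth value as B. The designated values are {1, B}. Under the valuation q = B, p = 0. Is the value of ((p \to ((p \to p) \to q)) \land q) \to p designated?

Yes

p \to p = 0 \to 0 = 1
(p \to p) \to q = 1 \to B = B
p \to ((p \to p) \to q) = 0 \to B = 1
(p \to ((p \to p) \to q)) \land q = 1 \land B = B
((p \to ((p \to p) \to q)) \land q) \to p = B \to 0 = B
B ∈ {1, B}.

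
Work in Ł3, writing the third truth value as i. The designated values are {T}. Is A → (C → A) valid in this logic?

Yes

Every assignment of A, C over {T, i, F} gives a value in {T}.
In particular, with A=i, C=i: A → (C → A) = T.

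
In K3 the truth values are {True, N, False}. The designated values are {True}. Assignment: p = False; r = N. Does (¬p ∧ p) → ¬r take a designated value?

Yes

¬p = ¬False = True
¬p ∧ p = True ∧ False = False
¬r = ¬N = N
(¬p ∧ p) → ¬r = False → N = True  [¬False ∨ N]
True ∈ {True}.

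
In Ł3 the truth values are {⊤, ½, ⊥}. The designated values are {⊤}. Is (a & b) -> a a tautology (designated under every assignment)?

Every assignment of a, b over {⊤, ½, ⊥} gives a value in {⊤}.
In particular, with a=½, b=½: (a & b) -> a = ⊤.

Yes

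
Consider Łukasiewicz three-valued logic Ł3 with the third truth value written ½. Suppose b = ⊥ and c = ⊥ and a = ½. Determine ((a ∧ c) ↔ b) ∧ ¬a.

½

a ∧ c = ½ ∧ ⊥ = ⊥
(a ∧ c) ↔ b = ⊥ ↔ ⊥ = ⊤
¬a = ¬½ = ½
((a ∧ c) ↔ b) ∧ ¬a = ⊤ ∧ ½ = ½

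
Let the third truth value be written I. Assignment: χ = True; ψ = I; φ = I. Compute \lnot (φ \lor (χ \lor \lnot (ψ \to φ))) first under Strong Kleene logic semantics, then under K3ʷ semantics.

In Strong Kleene logic: ψ \to φ = I \to I = I  [\lnot I \lor I]
\lnot (ψ \to φ) = \lnot I = I
χ \lor \lnot (ψ \to φ) = True \lor I = True
φ \lor (χ \lor \lnot (ψ \to φ)) = I \lor True = True
\lnot (φ \lor (χ \lor \lnot (ψ \to φ))) = \lnot True = False
In K3ʷ: ψ \to φ = I \to I = I
\lnot (ψ \to φ) = \lnot I = I
χ \lor \lnot (ψ \to φ) = True \lor I = I
φ \lor (χ \lor \lnot (ψ \to φ)) = I \lor I = I
\lnot (φ \lor (χ \lor \lnot (ψ \to φ))) = \lnot I = I
They differ because Strong Kleene logic and K3ʷ treat I differently under the binary connectives.

False; I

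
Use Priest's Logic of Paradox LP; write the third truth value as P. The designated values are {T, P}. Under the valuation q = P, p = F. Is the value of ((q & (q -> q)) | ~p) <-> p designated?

No

q -> q = P -> P = P  [~P | P]
q & (q -> q) = P & P = P
~p = ~F = T
(q & (q -> q)) | ~p = P | T = T
((q & (q -> q)) | ~p) <-> p = T <-> F = F
F ∉ {T, P}.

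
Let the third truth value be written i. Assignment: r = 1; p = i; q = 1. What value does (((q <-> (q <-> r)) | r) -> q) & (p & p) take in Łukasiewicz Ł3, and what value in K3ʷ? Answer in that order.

In Łukasiewicz Ł3: q <-> r = 1 <-> 1 = 1
q <-> (q <-> r) = 1 <-> 1 = 1
(q <-> (q <-> r)) | r = 1 | 1 = 1
((q <-> (q <-> r)) | r) -> q = 1 -> 1 = 1
p & p = i & i = i
(((q <-> (q <-> r)) | r) -> q) & (p & p) = 1 & i = i
In K3ʷ: q <-> r = 1 <-> 1 = 1
q <-> (q <-> r) = 1 <-> 1 = 1
(q <-> (q <-> r)) | r = 1 | 1 = 1
((q <-> (q <-> r)) | r) -> q = 1 -> 1 = 1
p & p = i & i = i
(((q <-> (q <-> r)) | r) -> q) & (p & p) = 1 & i = i

i; i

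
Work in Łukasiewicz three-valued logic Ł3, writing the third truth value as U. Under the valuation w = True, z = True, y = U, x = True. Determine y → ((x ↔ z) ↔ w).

True

x ↔ z = True ↔ True = True
(x ↔ z) ↔ w = True ↔ True = True
y → ((x ↔ z) ↔ w) = U → True = True  [min(1, 1−½+1)]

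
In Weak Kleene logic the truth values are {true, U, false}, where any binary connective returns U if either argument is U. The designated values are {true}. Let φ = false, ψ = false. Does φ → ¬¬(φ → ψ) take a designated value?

Yes

φ → ψ = false → false = true
¬(φ → ψ) = ¬true = false
¬¬(φ → ψ) = ¬false = true
φ → ¬¬(φ → ψ) = false → true = true
true ∈ {true}.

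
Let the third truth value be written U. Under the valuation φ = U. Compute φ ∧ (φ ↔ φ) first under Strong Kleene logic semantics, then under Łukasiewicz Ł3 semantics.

In Strong Kleene logic: φ ↔ φ = U ↔ U = U
φ ∧ (φ ↔ φ) = U ∧ U = U
In Łukasiewicz Ł3: φ ↔ φ = U ↔ U = true
φ ∧ (φ ↔ φ) = U ∧ true = U

U; U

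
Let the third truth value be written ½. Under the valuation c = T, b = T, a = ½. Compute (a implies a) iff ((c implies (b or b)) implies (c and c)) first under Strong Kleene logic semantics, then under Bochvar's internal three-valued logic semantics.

In Strong Kleene logic: a implies a = ½ implies ½ = ½  [not ½ or ½]
b or b = T or T = T
c implies (b or b) = T implies T = T
c and c = T and T = T
(c implies (b or b)) implies (c and c) = T implies T = T
(a implies a) iff ((c implies (b or b)) implies (c and c)) = ½ iff T = ½
In Bochvar's internal three-valued logic: a implies a = ½ implies ½ = ½
b or b = T or T = T
c implies (b or b) = T implies T = T
c and c = T and T = T
(c implies (b or b)) implies (c and c) = T implies T = T
(a implies a) iff ((c implies (b or b)) implies (c and c)) = ½ iff T = ½

½; ½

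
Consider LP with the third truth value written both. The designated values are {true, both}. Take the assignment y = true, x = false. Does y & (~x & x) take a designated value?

No

~x = ~false = true
~x & x = true & false = false
y & (~x & x) = true & false = false
false ∉ {true, both}.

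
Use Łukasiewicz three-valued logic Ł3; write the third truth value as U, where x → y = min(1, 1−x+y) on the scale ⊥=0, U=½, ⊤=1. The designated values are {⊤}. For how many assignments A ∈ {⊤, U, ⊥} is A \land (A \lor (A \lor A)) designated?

1

A=⊤: ⊤ ✓
A=U: U ·
A=⊥: ⊥ ·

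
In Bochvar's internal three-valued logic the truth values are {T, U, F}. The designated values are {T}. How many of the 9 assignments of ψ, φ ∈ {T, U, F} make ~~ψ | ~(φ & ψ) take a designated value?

Designated under: (ψ=T, φ=T); (ψ=T, φ=F); (ψ=F, φ=T); (ψ=F, φ=F).

4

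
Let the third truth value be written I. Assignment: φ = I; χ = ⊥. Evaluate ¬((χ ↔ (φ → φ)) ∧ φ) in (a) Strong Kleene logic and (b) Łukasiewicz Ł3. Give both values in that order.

In Strong Kleene logic: φ → φ = I → I = I  [¬I ∨ I]
χ ↔ (φ → φ) = ⊥ ↔ I = I
(χ ↔ (φ → φ)) ∧ φ = I ∧ I = I
¬((χ ↔ (φ → φ)) ∧ φ) = ¬I = I
In Łukasiewicz Ł3: φ → φ = I → I = ⊤  [min(1, 1−½+½)]
χ ↔ (φ → φ) = ⊥ ↔ ⊤ = ⊥
(χ ↔ (φ → φ)) ∧ φ = ⊥ ∧ I = ⊥
¬((χ ↔ (φ → φ)) ∧ φ) = ¬⊥ = ⊤
They differ because Strong Kleene logic and Łukasiewicz Ł3 treat I differently under implication.

I; ⊤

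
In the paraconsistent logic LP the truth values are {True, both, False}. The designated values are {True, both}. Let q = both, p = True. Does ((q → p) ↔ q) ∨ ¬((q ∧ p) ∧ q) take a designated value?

q → p = both → True = True  [¬both ∨ True]
(q → p) ↔ q = True ↔ both = both
q ∧ p = both ∧ True = both
(q ∧ p) ∧ q = both ∧ both = both
¬((q ∧ p) ∧ q) = ¬both = both
((q → p) ↔ q) ∨ ¬((q ∧ p) ∧ q) = both ∨ both = both
both ∈ {True, both}.

Yes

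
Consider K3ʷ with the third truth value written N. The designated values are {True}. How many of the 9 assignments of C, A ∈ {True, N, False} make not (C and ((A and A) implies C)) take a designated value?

Designated under: (C=False, A=True); (C=False, A=False).

2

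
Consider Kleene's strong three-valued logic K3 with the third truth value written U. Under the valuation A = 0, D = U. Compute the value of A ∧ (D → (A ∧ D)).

0

A ∧ D = 0 ∧ U = 0
D → (A ∧ D) = U → 0 = U  [¬U ∨ 0]
A ∧ (D → (A ∧ D)) = 0 ∧ U = 0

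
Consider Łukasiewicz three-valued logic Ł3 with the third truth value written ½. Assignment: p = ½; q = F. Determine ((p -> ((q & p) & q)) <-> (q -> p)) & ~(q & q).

½

q & p = F & ½ = F
(q & p) & q = F & F = F
p -> ((q & p) & q) = ½ -> F = ½
q -> p = F -> ½ = T
(p -> ((q & p) & q)) <-> (q -> p) = ½ <-> T = ½
q & q = F & F = F
~(q & q) = ~F = T
((p -> ((q & p) & q)) <-> (q -> p)) & ~(q & q) = ½ & T = ½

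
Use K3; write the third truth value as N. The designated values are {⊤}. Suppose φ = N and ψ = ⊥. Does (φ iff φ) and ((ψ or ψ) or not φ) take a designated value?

No

φ iff φ = N iff N = N
ψ or ψ = ⊥ or ⊥ = ⊥
not φ = not N = N
(ψ or ψ) or not φ = ⊥ or N = N
(φ iff φ) and ((ψ or ψ) or not φ) = N and N = N
N ∉ {⊤}.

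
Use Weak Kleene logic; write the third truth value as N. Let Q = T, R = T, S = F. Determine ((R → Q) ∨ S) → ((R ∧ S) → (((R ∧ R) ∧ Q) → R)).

R → Q = T → T = T
(R → Q) ∨ S = T ∨ F = T
R ∧ S = T ∧ F = F
R ∧ R = T ∧ T = T
(R ∧ R) ∧ Q = T ∧ T = T
((R ∧ R) ∧ Q) → R = T → T = T
(R ∧ S) → (((R ∧ R) ∧ Q) → R) = F → T = T
((R → Q) ∨ S) → ((R ∧ S) → (((R ∧ R) ∧ Q) → R)) = T → T = T

T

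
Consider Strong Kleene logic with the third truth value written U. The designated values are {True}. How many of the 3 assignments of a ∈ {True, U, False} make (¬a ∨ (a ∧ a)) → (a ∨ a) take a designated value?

1

a=True: True ✓
a=U: U ·
a=False: False ·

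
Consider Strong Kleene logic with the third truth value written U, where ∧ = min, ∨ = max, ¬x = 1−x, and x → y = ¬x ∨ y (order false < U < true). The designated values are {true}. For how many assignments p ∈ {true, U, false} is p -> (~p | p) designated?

p=true: true ✓
p=U: U ·
p=false: true ✓

2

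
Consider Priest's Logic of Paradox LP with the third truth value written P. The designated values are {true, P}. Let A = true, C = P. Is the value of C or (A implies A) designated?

A implies A = true implies true = true
C or (A implies A) = P or true = true
true ∈ {true, P}.

Yes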